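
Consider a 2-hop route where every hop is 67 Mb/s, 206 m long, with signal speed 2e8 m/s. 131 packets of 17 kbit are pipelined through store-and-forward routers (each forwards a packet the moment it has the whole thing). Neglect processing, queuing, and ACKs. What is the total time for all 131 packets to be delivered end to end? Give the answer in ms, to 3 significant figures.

33.5 ms

Per-hop transmission t_tx = L/R = 17000/67000000 = 0.253731 ms.
Per-hop propagation t_prop = 206/200000000 = 0.00103 ms.
Pipeline fill: first packet needs 2·t_tx to clear all hops; remaining 130 packets each add one t_tx.
Total = (2+131-1)·t_tx + 2·t_prop = 132·0.253731 + 2·0.00103 = 33.5 ms.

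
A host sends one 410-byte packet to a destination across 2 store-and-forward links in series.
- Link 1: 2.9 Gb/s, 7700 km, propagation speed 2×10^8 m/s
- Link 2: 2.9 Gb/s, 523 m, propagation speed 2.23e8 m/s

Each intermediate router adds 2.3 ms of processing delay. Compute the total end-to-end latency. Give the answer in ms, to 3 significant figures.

40.8 ms

L = 410 × 8 = 3280 bits.
Transmission delay per hop = L/R = 3280/2900000000 = 0.00113103 ms; 2 hops → 0.00226207 ms.
Propagation delays (d/s per hop): 38.5, 0.00234529 ms; sum = 38.5023 ms.
Processing at 1 router(s): 1 × 2.3 ms = 2.3 ms.
End-to-end = 40.8 ms.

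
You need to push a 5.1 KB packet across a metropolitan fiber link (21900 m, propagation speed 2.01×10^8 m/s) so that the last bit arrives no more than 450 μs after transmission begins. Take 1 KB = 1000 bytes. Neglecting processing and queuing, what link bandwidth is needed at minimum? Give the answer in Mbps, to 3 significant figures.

L = 40800 bits.
Propagation delay = 21900 / 2.01e+08 = 108.955 μs.
Transmission budget = 450 − 108.955 = 341.045 μs.
R ≥ L / t_tx = 40800 bits / 0.000341045 s = 120 Mbps.

120 Mbps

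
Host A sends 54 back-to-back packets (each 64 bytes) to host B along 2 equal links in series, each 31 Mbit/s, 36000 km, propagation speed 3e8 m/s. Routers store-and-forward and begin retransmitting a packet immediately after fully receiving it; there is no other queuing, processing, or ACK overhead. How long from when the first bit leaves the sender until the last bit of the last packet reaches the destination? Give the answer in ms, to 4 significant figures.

240.9 ms

Per-hop transmission t_tx = L/R = 512/31000000 = 0.0165161 ms.
Per-hop propagation t_prop = 36000000/300000000 = 120 ms.
Pipeline fill: first packet needs 2·t_tx to clear all hops; remaining 53 packets each add one t_tx.
Total = (2+54-1)·t_tx + 2·t_prop = 55·0.0165161 + 2·120 = 240.9 ms.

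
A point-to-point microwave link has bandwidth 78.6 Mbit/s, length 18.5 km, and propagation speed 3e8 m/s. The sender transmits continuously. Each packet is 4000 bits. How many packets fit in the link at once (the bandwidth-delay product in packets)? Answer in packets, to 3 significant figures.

1.21 packets

Propagation delay = 18500 / 300000000 = 6.16667e-05 s.
BDP = R × t_prop = 78600000 × 6.16667e-05 = 4847 bits.
In packets of 4000 bits: 1.21 packets.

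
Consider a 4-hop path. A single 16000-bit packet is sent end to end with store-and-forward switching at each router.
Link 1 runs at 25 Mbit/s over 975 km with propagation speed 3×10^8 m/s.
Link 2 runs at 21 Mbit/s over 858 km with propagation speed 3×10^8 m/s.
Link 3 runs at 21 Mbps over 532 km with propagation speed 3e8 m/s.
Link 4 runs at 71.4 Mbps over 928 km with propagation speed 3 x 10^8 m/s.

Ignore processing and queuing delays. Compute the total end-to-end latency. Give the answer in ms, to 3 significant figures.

Transmission delays (L/R per hop): 0.64, 0.761905, 0.761905, 0.22409 ms; sum = 2.3879 ms.
Propagation delays (d/s per hop): 3.25, 2.86, 1.77333, 3.09333 ms; sum = 10.9767 ms.
End-to-end = 13.4 ms.

13.4 ms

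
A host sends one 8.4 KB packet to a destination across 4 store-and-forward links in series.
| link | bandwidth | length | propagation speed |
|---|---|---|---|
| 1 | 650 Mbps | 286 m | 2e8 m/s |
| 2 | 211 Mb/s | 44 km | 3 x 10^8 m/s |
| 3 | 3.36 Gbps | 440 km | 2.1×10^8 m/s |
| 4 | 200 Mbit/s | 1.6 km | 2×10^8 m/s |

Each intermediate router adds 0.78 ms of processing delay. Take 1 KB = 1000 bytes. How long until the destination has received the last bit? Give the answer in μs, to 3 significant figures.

5370 μs

L = 67200 bits.
Transmission delays (L/R per hop): 103.385, 318.483, 20, 336 μs; sum = 777.868 μs.
Propagation delays (d/s per hop): 1.43, 146.667, 2095.24, 8 μs; sum = 2251.33 μs.
Processing at 3 router(s): 3 × 0.78 ms = 2340 μs.
End-to-end = 5370 μs.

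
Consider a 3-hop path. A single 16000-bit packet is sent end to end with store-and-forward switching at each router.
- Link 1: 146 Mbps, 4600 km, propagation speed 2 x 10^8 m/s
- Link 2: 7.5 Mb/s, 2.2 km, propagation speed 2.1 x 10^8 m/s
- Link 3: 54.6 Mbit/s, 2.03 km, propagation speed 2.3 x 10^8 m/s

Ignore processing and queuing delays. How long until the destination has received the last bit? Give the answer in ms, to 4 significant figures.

Transmission delays (L/R per hop): 0.109589, 2.13333, 0.29304 ms; sum = 2.53596 ms.
Propagation delays (d/s per hop): 23, 0.0104762, 0.00882609 ms; sum = 23.0193 ms.
End-to-end = 25.56 ms.

25.56 ms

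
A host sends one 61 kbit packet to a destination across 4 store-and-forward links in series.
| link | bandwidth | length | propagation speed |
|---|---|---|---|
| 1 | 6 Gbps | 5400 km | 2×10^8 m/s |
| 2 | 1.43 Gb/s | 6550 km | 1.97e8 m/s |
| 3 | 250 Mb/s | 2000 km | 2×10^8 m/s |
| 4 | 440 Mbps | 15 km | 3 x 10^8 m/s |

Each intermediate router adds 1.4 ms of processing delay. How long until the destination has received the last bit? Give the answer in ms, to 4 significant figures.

74.93 ms

L = 61000 bits.
Transmission delays (L/R per hop): 0.0101667, 0.0426573, 0.244, 0.138636 ms; sum = 0.43546 ms.
Propagation delays (d/s per hop): 27, 33.2487, 10, 0.05 ms; sum = 70.2987 ms.
Processing at 3 router(s): 3 × 1.4 ms = 4.2 ms.
End-to-end = 74.93 ms.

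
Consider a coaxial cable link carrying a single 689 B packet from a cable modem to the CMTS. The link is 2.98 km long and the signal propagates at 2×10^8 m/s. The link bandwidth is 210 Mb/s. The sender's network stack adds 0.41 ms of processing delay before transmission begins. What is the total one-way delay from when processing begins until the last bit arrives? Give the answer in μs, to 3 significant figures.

451 μs

L = 689 × 8 = 5512 bits.
Transmission delay = L/R = 5512 / 210000000 = 26.2476 μs.
Propagation delay = d/s = 2980 m / 200000000 m/s = 14.9 μs.
Plus processing delay 0.41 ms = 410 μs.
Total = 451 μs.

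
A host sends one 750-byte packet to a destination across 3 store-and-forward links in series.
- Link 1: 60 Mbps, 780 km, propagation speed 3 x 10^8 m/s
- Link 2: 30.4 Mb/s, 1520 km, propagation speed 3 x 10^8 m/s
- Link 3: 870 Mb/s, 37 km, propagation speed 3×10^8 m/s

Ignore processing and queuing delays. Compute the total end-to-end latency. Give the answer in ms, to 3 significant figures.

L = 750 × 8 = 6000 bits.
Transmission delays (L/R per hop): 0.1, 0.197368, 0.00689655 ms; sum = 0.304265 ms.
Propagation delays (d/s per hop): 2.6, 5.06667, 0.123333 ms; sum = 7.79 ms.
End-to-end = 8.09 ms.

8.09 ms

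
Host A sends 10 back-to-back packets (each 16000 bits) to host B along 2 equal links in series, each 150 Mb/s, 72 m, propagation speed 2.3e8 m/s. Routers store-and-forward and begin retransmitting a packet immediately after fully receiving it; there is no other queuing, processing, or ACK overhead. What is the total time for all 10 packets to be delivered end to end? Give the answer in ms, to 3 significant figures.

Per-hop transmission t_tx = L/R = 16000/150000000 = 0.106667 ms.
Per-hop propagation t_prop = 72/2.3e+08 = 0.000313043 ms.
Pipeline fill: first packet needs 2·t_tx to clear all hops; remaining 9 packets each add one t_tx.
Total = (2+10-1)·t_tx + 2·t_prop = 11·0.106667 + 2·0.000313043 = 1.17 ms.

1.17 ms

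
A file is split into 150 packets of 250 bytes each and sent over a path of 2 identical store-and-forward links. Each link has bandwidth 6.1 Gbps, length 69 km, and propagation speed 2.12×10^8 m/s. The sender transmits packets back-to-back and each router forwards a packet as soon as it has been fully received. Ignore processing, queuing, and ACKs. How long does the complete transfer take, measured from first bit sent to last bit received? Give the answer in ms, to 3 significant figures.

Per-hop transmission t_tx = L/R = 2000/6100000000 = 0.000327869 ms.
Per-hop propagation t_prop = 69000/212000000 = 0.325472 ms.
Pipeline fill: first packet needs 2·t_tx to clear all hops; remaining 149 packets each add one t_tx.
Total = (2+150-1)·t_tx + 2·t_prop = 151·0.000327869 + 2·0.325472 = 0.700 ms.

0.700 ms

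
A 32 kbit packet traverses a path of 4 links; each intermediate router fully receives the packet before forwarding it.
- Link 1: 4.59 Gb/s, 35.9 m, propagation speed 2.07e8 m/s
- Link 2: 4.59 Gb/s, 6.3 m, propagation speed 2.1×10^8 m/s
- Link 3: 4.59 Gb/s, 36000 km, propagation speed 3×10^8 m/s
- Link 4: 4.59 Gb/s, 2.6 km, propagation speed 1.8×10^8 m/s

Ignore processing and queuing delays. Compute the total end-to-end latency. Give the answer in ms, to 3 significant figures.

L = 32000 bits.
Transmission delay per hop = L/R = 32000/4590000000 = 0.00697168 ms; 4 hops → 0.0278867 ms.
Propagation delays (d/s per hop): 0.00017343, 3e-05, 120, 0.0144444 ms; sum = 120.015 ms.
End-to-end = 120 ms.

120 ms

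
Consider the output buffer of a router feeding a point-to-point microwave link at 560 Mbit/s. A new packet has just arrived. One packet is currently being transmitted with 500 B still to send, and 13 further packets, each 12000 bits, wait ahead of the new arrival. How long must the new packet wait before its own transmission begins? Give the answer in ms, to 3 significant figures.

0.286 ms

Each queued packet: L/R = 12000/560000000 = 0.0214286 ms.
13 queued → 0.278571 ms.
Plus remaining 4000 bits of current packet: 0.00714286 ms.
Queuing delay = 0.286 ms.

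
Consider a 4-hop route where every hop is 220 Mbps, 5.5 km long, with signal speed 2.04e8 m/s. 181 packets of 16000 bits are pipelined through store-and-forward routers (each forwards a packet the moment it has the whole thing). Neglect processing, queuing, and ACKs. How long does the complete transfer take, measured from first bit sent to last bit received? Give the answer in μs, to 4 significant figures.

Per-hop transmission t_tx = L/R = 16000/220000000 = 72.7273 μs.
Per-hop propagation t_prop = 5500/204000000 = 26.9608 μs.
Pipeline fill: first packet needs 4·t_tx to clear all hops; remaining 180 packets each add one t_tx.
Total = (4+181-1)·t_tx + 4·t_prop = 184·72.7273 + 4·26.9608 = 13490 μs.

13490 μs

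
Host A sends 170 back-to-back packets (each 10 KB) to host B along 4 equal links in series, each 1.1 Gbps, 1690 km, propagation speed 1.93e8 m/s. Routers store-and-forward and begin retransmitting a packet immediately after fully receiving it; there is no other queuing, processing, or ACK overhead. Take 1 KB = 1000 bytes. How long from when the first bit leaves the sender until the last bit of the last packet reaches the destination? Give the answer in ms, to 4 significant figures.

Per-hop transmission t_tx = L/R = 80000/1100000000 = 0.0727273 ms.
Per-hop propagation t_prop = 1690000/193000000 = 8.75648 ms.
Pipeline fill: first packet needs 4·t_tx to clear all hops; remaining 169 packets each add one t_tx.
Total = (4+170-1)·t_tx + 4·t_prop = 173·0.0727273 + 4·8.75648 = 47.61 ms.

47.61 ms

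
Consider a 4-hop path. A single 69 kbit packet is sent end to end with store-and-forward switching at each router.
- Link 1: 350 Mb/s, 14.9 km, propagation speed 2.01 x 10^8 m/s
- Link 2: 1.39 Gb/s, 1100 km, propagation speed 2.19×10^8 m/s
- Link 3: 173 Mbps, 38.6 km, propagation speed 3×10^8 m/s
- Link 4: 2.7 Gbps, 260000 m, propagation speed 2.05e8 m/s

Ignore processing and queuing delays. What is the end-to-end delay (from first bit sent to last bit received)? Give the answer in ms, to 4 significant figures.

L = 69000 bits.
Transmission delays (L/R per hop): 0.197143, 0.0496403, 0.398844, 0.0255556 ms; sum = 0.671183 ms.
Propagation delays (d/s per hop): 0.0741294, 5.02283, 0.128667, 1.26829 ms; sum = 6.49392 ms.
End-to-end = 7.165 ms.

7.165 ms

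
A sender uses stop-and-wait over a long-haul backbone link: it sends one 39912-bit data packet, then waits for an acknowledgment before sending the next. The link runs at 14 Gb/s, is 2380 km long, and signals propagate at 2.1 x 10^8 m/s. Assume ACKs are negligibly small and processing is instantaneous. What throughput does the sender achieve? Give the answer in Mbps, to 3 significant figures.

t_tx = L/R = 39912/14000000000 = 2.85086e-06 s.
t_prop = 2380000/210000000 = 0.0113333 s; RTT = 0.0226667 s.
Cycle = t_tx + RTT = 0.0226695 s.
Throughput = L / cycle = 39912 / 0.0226695 = 1.76 Mbps.

1.76 Mbps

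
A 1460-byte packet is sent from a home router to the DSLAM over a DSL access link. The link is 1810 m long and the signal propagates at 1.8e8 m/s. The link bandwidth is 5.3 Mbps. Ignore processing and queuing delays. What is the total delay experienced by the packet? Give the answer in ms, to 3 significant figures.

2.21 ms

L = 1460 × 8 = 11680 bits.
Transmission delay = L/R = 11680 / 5300000 = 2.20377 ms.
Propagation delay = d/s = 1810 m / 180000000 m/s = 0.0100556 ms.
Total = 2.21 ms.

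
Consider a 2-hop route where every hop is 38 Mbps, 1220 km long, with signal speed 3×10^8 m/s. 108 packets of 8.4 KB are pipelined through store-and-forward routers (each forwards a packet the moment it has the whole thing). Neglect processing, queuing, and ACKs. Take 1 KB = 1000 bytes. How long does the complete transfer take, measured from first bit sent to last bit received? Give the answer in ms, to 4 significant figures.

200.9 ms

Per-hop transmission t_tx = L/R = 67200/38000000 = 1.76842 ms.
Per-hop propagation t_prop = 1220000/300000000 = 4.06667 ms.
Pipeline fill: first packet needs 2·t_tx to clear all hops; remaining 107 packets each add one t_tx.
Total = (2+108-1)·t_tx + 2·t_prop = 109·1.76842 + 2·4.06667 = 200.9 ms.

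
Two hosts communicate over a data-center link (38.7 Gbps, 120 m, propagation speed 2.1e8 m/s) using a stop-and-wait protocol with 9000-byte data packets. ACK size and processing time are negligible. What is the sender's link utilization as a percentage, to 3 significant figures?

61.9 %

t_tx = L/R = 72000/38700000000 = 1.86047e-06 s.
t_prop = 120/210000000 = 5.71429e-07 s; RTT = 1.14286e-06 s.
Cycle = t_tx + RTT = 3.00332e-06 s.
Utilization = t_tx / cycle = 1.86047e-06/3.00332e-06 = 61.9 %.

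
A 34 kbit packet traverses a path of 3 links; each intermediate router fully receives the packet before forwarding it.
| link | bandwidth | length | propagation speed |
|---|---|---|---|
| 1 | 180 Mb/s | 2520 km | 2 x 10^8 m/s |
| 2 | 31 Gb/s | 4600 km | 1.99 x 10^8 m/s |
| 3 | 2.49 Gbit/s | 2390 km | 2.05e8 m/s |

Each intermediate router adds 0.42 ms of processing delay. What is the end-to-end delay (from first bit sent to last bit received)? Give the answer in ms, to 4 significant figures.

L = 34000 bits.
Transmission delays (L/R per hop): 0.188889, 0.00109677, 0.0136546 ms; sum = 0.20364 ms.
Propagation delays (d/s per hop): 12.6, 23.1156, 11.6585 ms; sum = 47.3741 ms.
Processing at 2 router(s): 2 × 0.42 ms = 0.84 ms.
End-to-end = 48.42 ms.

48.42 ms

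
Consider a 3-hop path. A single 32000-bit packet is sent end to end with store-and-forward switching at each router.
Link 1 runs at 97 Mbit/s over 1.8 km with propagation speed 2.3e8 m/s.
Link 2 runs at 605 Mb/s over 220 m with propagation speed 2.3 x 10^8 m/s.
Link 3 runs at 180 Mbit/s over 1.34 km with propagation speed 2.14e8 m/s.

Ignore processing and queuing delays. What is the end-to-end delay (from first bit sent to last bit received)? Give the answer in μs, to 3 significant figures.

576 μs

Transmission delays (L/R per hop): 329.897, 52.8926, 177.778 μs; sum = 560.567 μs.
Propagation delays (d/s per hop): 7.82609, 0.956522, 6.26168 μs; sum = 15.0443 μs.
End-to-end = 576 μs.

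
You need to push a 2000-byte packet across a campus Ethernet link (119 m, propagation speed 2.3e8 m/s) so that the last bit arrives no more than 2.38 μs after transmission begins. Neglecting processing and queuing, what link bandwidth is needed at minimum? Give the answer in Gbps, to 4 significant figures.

L = 16000 bits.
Propagation delay = 119 / 2.3e+08 = 0.517391 μs.
Transmission budget = 2.38 − 0.517391 = 1.86261 μs.
R ≥ L / t_tx = 16000 bits / 1.86261e-06 s = 8.590 Gbps.

8.590 Gbps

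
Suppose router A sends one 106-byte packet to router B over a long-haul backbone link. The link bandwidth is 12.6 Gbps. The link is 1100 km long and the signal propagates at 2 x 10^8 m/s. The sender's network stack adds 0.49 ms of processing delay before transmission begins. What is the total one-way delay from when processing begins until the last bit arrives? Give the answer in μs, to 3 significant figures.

L = 106 × 8 = 848 bits.
Transmission delay = L/R = 848 / 12600000000 = 0.0673016 μs.
Propagation delay = d/s = 1100000 m / 200000000 m/s = 5500 μs.
Plus processing delay 0.49 ms = 490 μs.
Total = 5990 μs.

5990 μs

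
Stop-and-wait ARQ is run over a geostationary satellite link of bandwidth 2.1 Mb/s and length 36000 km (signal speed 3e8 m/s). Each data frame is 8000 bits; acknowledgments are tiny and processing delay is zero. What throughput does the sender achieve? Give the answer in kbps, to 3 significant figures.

32.8 kbps

t_tx = L/R = 8000/2100000 = 0.00380952 s.
t_prop = 36000000/300000000 = 0.12 s; RTT = 0.24 s.
Cycle = t_tx + RTT = 0.24381 s.
Throughput = L / cycle = 8000 / 0.24381 = 32.8 kbps.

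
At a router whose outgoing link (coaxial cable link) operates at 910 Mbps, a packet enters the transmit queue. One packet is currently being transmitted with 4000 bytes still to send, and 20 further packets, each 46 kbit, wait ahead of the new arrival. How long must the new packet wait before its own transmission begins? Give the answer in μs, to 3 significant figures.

Each queued packet: L/R = 46000/910000000 = 50.5495 μs.
20 queued → 1010.99 μs.
Plus remaining 32000 bits of current packet: 35.1648 μs.
Queuing delay = 1050 μs.

1050 μs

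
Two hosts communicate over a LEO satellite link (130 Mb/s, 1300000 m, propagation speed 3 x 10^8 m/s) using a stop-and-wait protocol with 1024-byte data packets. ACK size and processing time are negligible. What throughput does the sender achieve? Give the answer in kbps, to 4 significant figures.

t_tx = L/R = 8192/130000000 = 6.30154e-05 s.
t_prop = 1300000/300000000 = 0.00433333 s; RTT = 0.00866667 s.
Cycle = t_tx + RTT = 0.00872968 s.
Throughput = L / cycle = 8192 / 0.00872968 = 938.4 kbps.

938.4 kbps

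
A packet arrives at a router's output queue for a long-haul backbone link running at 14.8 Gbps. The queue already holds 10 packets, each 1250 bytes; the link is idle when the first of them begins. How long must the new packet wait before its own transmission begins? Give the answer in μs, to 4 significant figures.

6.757 μs

Each queued packet: L/R = 10000/14800000000 = 0.675676 μs.
10 queued → 6.75676 μs.
Queuing delay = 6.757 μs.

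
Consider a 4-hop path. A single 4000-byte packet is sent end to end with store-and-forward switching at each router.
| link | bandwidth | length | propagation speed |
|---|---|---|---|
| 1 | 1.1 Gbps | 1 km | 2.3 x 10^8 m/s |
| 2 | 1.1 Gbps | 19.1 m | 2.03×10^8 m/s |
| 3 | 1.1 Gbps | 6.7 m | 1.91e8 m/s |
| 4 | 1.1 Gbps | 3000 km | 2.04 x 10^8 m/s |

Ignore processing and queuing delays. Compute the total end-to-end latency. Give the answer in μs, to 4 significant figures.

L = 4000 × 8 = 32000 bits.
Transmission delay per hop = L/R = 32000/1100000000 = 29.0909 μs; 4 hops → 116.364 μs.
Propagation delays (d/s per hop): 4.34783, 0.0940887, 0.0350785, 14705.9 μs; sum = 14710.4 μs.
End-to-end = 14830 μs.

14830 μs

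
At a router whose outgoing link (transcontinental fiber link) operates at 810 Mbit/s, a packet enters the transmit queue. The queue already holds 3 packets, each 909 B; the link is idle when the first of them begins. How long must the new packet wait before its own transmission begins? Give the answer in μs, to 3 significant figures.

26.9 μs

Each queued packet: L/R = 7272/810000000 = 8.97778 μs.
3 queued → 26.9333 μs.
Queuing delay = 26.9 μs.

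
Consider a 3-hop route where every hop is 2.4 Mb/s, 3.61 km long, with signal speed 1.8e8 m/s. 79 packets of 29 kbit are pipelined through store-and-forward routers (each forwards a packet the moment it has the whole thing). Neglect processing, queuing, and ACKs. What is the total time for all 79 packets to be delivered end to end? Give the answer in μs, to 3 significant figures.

Per-hop transmission t_tx = L/R = 29000/2400000 = 12083.3 μs.
Per-hop propagation t_prop = 3610/180000000 = 20.0556 μs.
Pipeline fill: first packet needs 3·t_tx to clear all hops; remaining 78 packets each add one t_tx.
Total = (3+79-1)·t_tx + 3·t_prop = 81·12083.3 + 3·20.0556 = 979000 μs.

979000 μs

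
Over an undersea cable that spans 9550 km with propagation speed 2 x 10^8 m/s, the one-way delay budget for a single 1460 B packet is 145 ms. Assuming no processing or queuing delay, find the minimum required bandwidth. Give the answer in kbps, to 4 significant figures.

120.1 kbps

L = 11680 bits.
Propagation delay = 9550000 / 200000000 = 47.75 ms.
Transmission budget = 145 − 47.75 = 97.25 ms.
R ≥ L / t_tx = 11680 bits / 0.09725 s = 120.1 kbps.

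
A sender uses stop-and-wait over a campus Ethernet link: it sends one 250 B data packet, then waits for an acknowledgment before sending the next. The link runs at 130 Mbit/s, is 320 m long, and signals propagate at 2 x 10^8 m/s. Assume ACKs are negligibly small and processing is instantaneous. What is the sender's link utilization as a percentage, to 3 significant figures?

t_tx = L/R = 2000/130000000 = 1.53846e-05 s.
t_prop = 320/200000000 = 1.6e-06 s; RTT = 3.2e-06 s.
Cycle = t_tx + RTT = 1.85846e-05 s.
Utilization = t_tx / cycle = 1.53846e-05/1.85846e-05 = 82.8 %.

82.8 %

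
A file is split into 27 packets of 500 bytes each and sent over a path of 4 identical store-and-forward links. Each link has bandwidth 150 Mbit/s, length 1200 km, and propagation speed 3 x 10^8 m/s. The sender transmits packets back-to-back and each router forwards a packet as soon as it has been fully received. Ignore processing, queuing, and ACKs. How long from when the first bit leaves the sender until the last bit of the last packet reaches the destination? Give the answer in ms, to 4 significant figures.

Per-hop transmission t_tx = L/R = 4000/150000000 = 0.0266667 ms.
Per-hop propagation t_prop = 1200000/300000000 = 4 ms.
Pipeline fill: first packet needs 4·t_tx to clear all hops; remaining 26 packets each add one t_tx.
Total = (4+27-1)·t_tx + 4·t_prop = 30·0.0266667 + 4·4 = 16.80 ms.

16.80 ms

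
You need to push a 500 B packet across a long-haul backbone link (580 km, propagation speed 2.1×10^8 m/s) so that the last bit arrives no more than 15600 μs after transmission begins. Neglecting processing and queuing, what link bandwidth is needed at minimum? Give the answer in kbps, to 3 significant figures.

L = 4000 bits.
Propagation delay = 580000 / 210000000 = 2761.9 μs.
Transmission budget = 15600 − 2761.9 = 12838.1 μs.
R ≥ L / t_tx = 4000 bits / 0.0128381 s = 312 kbps.

312 kbps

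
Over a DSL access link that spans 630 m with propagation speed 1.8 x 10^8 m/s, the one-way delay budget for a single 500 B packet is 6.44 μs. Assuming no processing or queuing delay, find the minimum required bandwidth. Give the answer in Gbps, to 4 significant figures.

1.361 Gbps

L = 4000 bits.
Propagation delay = 630 / 180000000 = 3.5 μs.
Transmission budget = 6.44 − 3.5 = 2.94 μs.
R ≥ L / t_tx = 4000 bits / 2.94e-06 s = 1.361 Gbps.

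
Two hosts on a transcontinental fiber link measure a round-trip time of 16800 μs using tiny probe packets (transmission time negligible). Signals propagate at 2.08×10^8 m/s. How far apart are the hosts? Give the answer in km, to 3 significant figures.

One-way propagation = RTT/2 = 8400 μs.
d = s × t = 208000000 × 0.0084 = 1750 km.

1750 km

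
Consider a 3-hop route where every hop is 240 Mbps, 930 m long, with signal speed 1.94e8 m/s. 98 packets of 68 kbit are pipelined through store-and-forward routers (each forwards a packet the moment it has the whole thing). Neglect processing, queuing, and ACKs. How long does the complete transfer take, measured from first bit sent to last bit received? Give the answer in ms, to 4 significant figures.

28.35 ms

Per-hop transmission t_tx = L/R = 68000/240000000 = 0.283333 ms.
Per-hop propagation t_prop = 930/194000000 = 0.00479381 ms.
Pipeline fill: first packet needs 3·t_tx to clear all hops; remaining 97 packets each add one t_tx.
Total = (3+98-1)·t_tx + 3·t_prop = 100·0.283333 + 3·0.00479381 = 28.35 ms.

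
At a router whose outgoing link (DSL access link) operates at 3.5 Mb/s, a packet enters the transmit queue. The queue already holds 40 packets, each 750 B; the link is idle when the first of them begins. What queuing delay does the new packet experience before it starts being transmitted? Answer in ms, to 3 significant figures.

68.6 ms

Each queued packet: L/R = 6000/3500000 = 1.71429 ms.
40 queued → 68.5714 ms.
Queuing delay = 68.6 ms.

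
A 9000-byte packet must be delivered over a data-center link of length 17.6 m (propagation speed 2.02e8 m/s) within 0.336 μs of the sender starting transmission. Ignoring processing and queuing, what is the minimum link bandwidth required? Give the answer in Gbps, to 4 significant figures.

L = 72000 bits.
Propagation delay = 17.6 / 202000000 = 0.0871287 μs.
Transmission budget = 0.336 − 0.0871287 = 0.248871 μs.
R ≥ L / t_tx = 72000 bits / 2.48871e-07 s = 289.3 Gbps.

289.3 Gbps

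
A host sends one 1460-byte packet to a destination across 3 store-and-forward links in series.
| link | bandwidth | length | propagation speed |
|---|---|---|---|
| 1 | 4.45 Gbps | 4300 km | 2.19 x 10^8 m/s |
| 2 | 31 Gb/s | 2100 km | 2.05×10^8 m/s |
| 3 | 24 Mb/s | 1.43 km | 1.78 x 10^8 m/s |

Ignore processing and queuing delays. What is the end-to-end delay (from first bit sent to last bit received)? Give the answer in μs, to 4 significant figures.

L = 1460 × 8 = 11680 bits.
Transmission delays (L/R per hop): 2.62472, 0.376774, 486.667 μs; sum = 489.668 μs.
Propagation delays (d/s per hop): 19634.7, 10243.9, 8.03371 μs; sum = 29886.6 μs.
End-to-end = 30380 μs.

30380 μs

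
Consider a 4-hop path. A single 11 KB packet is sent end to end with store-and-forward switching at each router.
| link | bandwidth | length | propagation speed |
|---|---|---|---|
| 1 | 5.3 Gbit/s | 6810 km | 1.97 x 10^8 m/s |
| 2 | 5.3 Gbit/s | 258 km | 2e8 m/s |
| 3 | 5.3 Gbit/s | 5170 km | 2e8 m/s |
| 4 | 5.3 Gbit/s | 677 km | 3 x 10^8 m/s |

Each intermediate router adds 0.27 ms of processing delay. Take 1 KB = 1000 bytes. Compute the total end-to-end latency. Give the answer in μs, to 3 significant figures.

64800 μs

L = 88000 bits.
Transmission delay per hop = L/R = 88000/5300000000 = 16.6038 μs; 4 hops → 66.4151 μs.
Propagation delays (d/s per hop): 34568.5, 1290, 25850, 2256.67 μs; sum = 63965.2 μs.
Processing at 3 router(s): 3 × 0.27 ms = 810 μs.
End-to-end = 64800 μs.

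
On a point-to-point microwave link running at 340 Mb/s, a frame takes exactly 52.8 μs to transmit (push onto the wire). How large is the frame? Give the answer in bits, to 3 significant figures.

18000 bits

L = R × t_tx = 340000000 b/s × 5.28e-05 s = 17952 bits.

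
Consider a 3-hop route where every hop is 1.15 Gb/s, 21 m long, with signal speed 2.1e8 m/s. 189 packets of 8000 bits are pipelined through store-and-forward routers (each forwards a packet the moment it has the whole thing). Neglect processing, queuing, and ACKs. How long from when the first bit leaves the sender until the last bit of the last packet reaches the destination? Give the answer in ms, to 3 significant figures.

Per-hop transmission t_tx = L/R = 8000/1150000000 = 0.00695652 ms.
Per-hop propagation t_prop = 21/210000000 = 0.0001 ms.
Pipeline fill: first packet needs 3·t_tx to clear all hops; remaining 188 packets each add one t_tx.
Total = (3+189-1)·t_tx + 3·t_prop = 191·0.00695652 + 3·0.0001 = 1.33 ms.

1.33 ms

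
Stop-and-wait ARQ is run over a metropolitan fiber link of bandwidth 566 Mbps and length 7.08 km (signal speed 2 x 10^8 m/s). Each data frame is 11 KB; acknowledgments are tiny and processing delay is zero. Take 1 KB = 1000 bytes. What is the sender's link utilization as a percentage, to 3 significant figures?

68.7 %

t_tx = L/R = 88000/566000000 = 0.000155477 s.
t_prop = 7080/200000000 = 3.54e-05 s; RTT = 7.08e-05 s.
Cycle = t_tx + RTT = 0.000226277 s.
Utilization = t_tx / cycle = 0.000155477/0.000226277 = 68.7 %.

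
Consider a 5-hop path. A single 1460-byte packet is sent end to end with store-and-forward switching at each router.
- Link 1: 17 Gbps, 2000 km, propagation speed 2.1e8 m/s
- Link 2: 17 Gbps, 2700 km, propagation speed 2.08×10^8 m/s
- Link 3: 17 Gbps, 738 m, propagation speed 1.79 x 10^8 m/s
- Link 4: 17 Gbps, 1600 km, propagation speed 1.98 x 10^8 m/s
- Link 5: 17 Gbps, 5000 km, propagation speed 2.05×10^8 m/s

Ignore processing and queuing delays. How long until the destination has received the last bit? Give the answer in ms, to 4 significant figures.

L = 1460 × 8 = 11680 bits.
Transmission delay per hop = L/R = 11680/17000000000 = 0.000687059 ms; 5 hops → 0.00343529 ms.
Propagation delays (d/s per hop): 9.52381, 12.9808, 0.00412291, 8.08081, 24.3902 ms; sum = 54.9798 ms.
End-to-end = 54.98 ms.

54.98 ms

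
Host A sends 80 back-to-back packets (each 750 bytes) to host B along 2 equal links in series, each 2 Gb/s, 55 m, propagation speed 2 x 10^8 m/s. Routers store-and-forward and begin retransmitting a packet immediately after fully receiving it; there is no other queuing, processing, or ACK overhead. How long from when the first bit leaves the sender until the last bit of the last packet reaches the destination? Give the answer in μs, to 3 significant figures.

Per-hop transmission t_tx = L/R = 6000/2000000000 = 3 μs.
Per-hop propagation t_prop = 55/200000000 = 0.275 μs.
Pipeline fill: first packet needs 2·t_tx to clear all hops; remaining 79 packets each add one t_tx.
Total = (2+80-1)·t_tx + 2·t_prop = 81·3 + 2·0.275 = 244 μs.

244 μs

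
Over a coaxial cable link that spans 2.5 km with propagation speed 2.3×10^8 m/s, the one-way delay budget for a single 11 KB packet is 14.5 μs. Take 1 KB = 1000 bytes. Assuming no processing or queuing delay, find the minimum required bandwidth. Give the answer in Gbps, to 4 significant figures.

24.24 Gbps

L = 88000 bits.
Propagation delay = 2500 / 2.3e+08 = 10.8696 μs.
Transmission budget = 14.5 − 10.8696 = 3.63043 μs.
R ≥ L / t_tx = 88000 bits / 3.63043e-06 s = 24.24 Gbps.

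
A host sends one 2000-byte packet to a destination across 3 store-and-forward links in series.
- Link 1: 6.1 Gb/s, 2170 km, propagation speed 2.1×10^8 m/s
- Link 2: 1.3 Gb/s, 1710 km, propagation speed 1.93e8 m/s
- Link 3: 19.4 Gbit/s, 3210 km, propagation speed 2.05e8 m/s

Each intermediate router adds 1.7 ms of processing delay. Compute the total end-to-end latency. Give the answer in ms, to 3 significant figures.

38.3 ms

L = 2000 × 8 = 16000 bits.
Transmission delays (L/R per hop): 0.00262295, 0.0123077, 0.000824742 ms; sum = 0.0157554 ms.
Propagation delays (d/s per hop): 10.3333, 8.8601, 15.6585 ms; sum = 34.852 ms.
Processing at 2 router(s): 2 × 1.7 ms = 3.4 ms.
End-to-end = 38.3 ms.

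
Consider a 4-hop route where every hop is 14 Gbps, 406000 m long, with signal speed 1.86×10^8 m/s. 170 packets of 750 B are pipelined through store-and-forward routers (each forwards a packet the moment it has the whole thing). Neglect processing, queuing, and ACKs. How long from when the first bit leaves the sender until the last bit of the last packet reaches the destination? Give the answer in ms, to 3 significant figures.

8.81 ms

Per-hop transmission t_tx = L/R = 6000/14000000000 = 0.000428571 ms.
Per-hop propagation t_prop = 406000/186000000 = 2.1828 ms.
Pipeline fill: first packet needs 4·t_tx to clear all hops; remaining 169 packets each add one t_tx.
Total = (4+170-1)·t_tx + 4·t_prop = 173·0.000428571 + 4·2.1828 = 8.81 ms.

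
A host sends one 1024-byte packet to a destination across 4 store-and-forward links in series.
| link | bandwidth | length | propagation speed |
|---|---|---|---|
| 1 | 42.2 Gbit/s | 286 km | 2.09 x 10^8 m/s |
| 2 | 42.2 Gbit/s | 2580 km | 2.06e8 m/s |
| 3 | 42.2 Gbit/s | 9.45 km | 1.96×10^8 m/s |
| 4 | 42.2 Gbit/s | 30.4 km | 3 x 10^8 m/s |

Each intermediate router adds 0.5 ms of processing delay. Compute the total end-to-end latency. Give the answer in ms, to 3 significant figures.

L = 1024 × 8 = 8192 bits.
Transmission delay per hop = L/R = 8192/42200000000 = 0.000194123 ms; 4 hops → 0.000776493 ms.
Propagation delays (d/s per hop): 1.36842, 12.5243, 0.0482143, 0.101333 ms; sum = 14.0422 ms.
Processing at 3 router(s): 3 × 0.5 ms = 1.5 ms.
End-to-end = 15.5 ms.

15.5 ms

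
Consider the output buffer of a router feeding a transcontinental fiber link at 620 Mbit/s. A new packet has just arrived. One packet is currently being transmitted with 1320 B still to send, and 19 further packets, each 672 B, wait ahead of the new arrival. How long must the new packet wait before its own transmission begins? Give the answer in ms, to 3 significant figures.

0.182 ms

Each queued packet: L/R = 5376/620000000 = 0.00867097 ms.
19 queued → 0.164748 ms.
Plus remaining 10560 bits of current packet: 0.0170323 ms.
Queuing delay = 0.182 ms.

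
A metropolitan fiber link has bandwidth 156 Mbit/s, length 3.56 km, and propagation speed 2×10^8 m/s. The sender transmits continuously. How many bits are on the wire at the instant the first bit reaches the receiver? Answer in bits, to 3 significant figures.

2780 bits

Propagation delay = 3560 / 200000000 = 1.78e-05 s.
BDP = R × t_prop = 156000000 × 1.78e-05 = 2776.8 bits.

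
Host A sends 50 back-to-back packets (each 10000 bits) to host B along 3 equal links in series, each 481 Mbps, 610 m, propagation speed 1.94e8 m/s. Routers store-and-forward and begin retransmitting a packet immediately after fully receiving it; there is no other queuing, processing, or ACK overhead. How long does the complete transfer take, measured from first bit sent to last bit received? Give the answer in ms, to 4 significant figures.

1.091 ms

Per-hop transmission t_tx = L/R = 10000/481000000 = 0.02079 ms.
Per-hop propagation t_prop = 610/194000000 = 0.00314433 ms.
Pipeline fill: first packet needs 3·t_tx to clear all hops; remaining 49 packets each add one t_tx.
Total = (3+50-1)·t_tx + 3·t_prop = 52·0.02079 + 3·0.00314433 = 1.091 ms.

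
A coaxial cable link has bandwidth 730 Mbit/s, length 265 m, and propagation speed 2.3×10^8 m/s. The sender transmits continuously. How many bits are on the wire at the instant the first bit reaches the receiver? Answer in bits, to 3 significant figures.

841 bits

Propagation delay = 265 / 2.3e+08 = 1.15217e-06 s.
BDP = R × t_prop = 730000000 × 1.15217e-06 = 841.087 bits.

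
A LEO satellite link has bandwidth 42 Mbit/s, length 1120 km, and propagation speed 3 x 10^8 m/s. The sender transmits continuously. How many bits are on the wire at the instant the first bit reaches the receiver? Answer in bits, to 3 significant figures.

Propagation delay = 1120000 / 300000000 = 0.00373333 s.
BDP = R × t_prop = 42000000 × 0.00373333 = 156800 bits.

157000 bits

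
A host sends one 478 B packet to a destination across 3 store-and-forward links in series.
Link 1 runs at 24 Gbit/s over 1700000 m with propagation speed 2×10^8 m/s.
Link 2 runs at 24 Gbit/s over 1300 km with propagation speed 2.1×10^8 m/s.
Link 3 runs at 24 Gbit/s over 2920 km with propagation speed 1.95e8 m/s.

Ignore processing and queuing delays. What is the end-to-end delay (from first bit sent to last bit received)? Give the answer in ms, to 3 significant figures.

29.7 ms

L = 478 × 8 = 3824 bits.
Transmission delay per hop = L/R = 3824/24000000000 = 0.000159333 ms; 3 hops → 0.000478 ms.
Propagation delays (d/s per hop): 8.5, 6.19048, 14.9744 ms; sum = 29.6648 ms.
End-to-end = 29.7 ms.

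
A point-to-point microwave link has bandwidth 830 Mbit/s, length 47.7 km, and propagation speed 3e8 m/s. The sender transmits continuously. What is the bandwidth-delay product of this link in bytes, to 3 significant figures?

16500 bytes

Propagation delay = 47700 / 300000000 = 0.000159 s.
BDP = R × t_prop = 830000000 × 0.000159 = 131970 bits.
In bytes: 131970/8 = 16500 bytes.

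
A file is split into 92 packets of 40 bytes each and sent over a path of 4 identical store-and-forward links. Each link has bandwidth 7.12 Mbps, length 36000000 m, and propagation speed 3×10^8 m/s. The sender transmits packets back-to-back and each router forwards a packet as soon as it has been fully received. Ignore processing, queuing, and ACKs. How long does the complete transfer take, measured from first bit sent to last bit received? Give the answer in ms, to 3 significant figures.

Per-hop transmission t_tx = L/R = 320/7120000 = 0.0449438 ms.
Per-hop propagation t_prop = 36000000/300000000 = 120 ms.
Pipeline fill: first packet needs 4·t_tx to clear all hops; remaining 91 packets each add one t_tx.
Total = (4+92-1)·t_tx + 4·t_prop = 95·0.0449438 + 4·120 = 484 ms.

484 ms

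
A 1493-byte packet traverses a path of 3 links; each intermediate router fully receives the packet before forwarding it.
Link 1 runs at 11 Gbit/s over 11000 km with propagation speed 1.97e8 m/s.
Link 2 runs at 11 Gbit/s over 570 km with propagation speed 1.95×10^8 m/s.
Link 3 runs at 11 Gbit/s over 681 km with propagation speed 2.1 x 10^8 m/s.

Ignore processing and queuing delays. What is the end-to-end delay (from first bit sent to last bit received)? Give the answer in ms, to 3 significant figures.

62.0 ms

L = 1493 × 8 = 11944 bits.
Transmission delay per hop = L/R = 11944/11000000000 = 0.00108582 ms; 3 hops → 0.00325745 ms.
Propagation delays (d/s per hop): 55.8376, 2.92308, 3.24286 ms; sum = 62.0035 ms.
End-to-end = 62.0 ms.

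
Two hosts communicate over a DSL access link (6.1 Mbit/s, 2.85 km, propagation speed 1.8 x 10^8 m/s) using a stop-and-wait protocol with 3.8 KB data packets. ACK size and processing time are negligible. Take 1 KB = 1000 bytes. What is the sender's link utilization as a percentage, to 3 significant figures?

t_tx = L/R = 30400/6100000 = 0.00498361 s.
t_prop = 2850/180000000 = 1.58333e-05 s; RTT = 3.16667e-05 s.
Cycle = t_tx + RTT = 0.00501527 s.
Utilization = t_tx / cycle = 0.00498361/0.00501527 = 99.4 %.

99.4 %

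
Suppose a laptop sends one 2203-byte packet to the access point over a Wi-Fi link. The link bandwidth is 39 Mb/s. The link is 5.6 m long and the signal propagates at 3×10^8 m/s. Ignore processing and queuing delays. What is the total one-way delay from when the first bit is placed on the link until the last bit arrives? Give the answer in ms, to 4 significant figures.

0.4519 ms

L = 2203 × 8 = 17624 bits.
Transmission delay = L/R = 17624 / 39000000 = 0.451897 ms.
Propagation delay = d/s = 5.6 m / 300000000 m/s = 1.86667e-05 ms.
Total = 0.4519 ms.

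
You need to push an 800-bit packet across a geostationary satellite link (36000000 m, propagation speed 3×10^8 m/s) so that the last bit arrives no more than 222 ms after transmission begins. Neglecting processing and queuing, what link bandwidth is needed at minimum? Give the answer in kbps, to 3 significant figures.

Propagation delay = 36000000 / 300000000 = 120 ms.
Transmission budget = 222 − 120 = 102 ms.
R ≥ L / t_tx = 800 bits / 0.102 s = 7.84 kbps.

7.84 kbps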